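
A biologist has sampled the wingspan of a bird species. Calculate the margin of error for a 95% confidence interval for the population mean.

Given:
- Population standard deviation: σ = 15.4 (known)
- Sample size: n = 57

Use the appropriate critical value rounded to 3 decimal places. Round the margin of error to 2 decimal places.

The population standard deviation σ is known, so use the z-interval margin of error formula.

For 95% confidence, z* = 1.96 (from standard normal table)

Margin of error formula for z-interval: E = z* × σ/√n

E = 1.96 × 15.4/√57
  = 1.96 × 2.039780
  = 3.9980

Rounded to 2 decimal places:

4.00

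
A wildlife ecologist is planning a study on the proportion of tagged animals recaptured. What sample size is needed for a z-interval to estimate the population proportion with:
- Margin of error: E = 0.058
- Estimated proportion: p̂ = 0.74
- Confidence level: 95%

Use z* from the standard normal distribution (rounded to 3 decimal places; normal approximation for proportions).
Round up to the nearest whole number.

Using z* for proportion z-interval (normal approximation).

For 95% confidence, z* = 1.96 (from standard normal table)

Sample size formula for proportion z-interval: n = z*²p̂(1-p̂)/E²

n = 1.96² × 0.74 × 0.26 / 0.058²
  = 3.8416 × 0.1924 / 0.003364
  = 219.7158

Round up to the nearest whole number: n = 220

220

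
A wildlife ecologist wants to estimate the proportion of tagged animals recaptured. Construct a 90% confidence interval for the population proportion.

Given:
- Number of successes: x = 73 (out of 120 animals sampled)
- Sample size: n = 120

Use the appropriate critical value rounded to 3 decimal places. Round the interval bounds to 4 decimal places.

Sample proportion: p̂ = 73/120 = 0.608333

Check conditions for normal approximation:
  np̂ = 73 ≥ 10 ✓
  n(1-p̂) = 47 ≥ 10 ✓

The sample is large enough, so use a z-interval (normal approximation) for the proportion.

For 90% confidence, z* = 1.645 (from standard normal table)

Standard error: SE = √(p̂(1-p̂)/n) = √(0.608333×0.391667/120) = 0.04455931

Margin of error: E = z* × SE = 1.645 × 0.04455931 = 0.073300

Z-interval: p̂ ± E = 0.608333 ± 0.073300 = (0.535033, 0.681633)

Rounded to 4 decimal places:

(0.5350, 0.6816)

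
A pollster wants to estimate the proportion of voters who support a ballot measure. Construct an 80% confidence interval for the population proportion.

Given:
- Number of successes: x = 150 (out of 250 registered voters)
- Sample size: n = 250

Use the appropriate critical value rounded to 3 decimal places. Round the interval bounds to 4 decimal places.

Sample proportion: p̂ = 150/250 = 0.600000

Check conditions for normal approximation:
  np̂ = 150 ≥ 10 ✓
  n(1-p̂) = 100 ≥ 10 ✓

The sample is large enough, so use a z-interval (normal approximation) for the proportion.

For 80% confidence, z* = 1.282 (from standard normal table)

Standard error: SE = √(p̂(1-p̂)/n) = √(0.600000×0.400000/250) = 0.03098387

Margin of error: E = z* × SE = 1.282 × 0.03098387 = 0.039721

Z-interval: p̂ ± E = 0.600000 ± 0.039721 = (0.560279, 0.639721)

Rounded to 4 decimal places:

(0.5603, 0.6397)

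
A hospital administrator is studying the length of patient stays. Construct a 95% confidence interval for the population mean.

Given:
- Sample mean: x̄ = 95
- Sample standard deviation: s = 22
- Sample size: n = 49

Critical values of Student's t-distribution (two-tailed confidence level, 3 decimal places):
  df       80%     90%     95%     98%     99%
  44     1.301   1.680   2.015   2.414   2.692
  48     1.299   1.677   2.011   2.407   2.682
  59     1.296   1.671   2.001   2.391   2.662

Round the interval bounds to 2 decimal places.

The population standard deviation σ is unknown (only the sample standard deviation s is given), so use a t-interval with df = n - 1 = 49 - 1 = 48.

For 95% confidence with df = 48, t* = 2.011 (from t-table)

Standard error: SE = s/√n = 22/√49 = 3.142857

Margin of error: E = t* × SE = 2.011 × 3.142857 = 6.3203

T-interval: x̄ ± E = 95 ± 6.3203 = (88.6797, 101.3203)

Rounded to 2 decimal places:

(88.68, 101.32)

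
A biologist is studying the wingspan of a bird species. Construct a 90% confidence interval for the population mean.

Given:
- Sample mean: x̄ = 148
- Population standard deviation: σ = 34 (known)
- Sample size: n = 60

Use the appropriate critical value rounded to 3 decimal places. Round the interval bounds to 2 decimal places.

The population standard deviation σ is known, so use a z-interval (standard normal critical value).

For 90% confidence, z* = 1.645 (from standard normal table)

Standard error: SE = σ/√n = 34/√60 = 4.389381

Margin of error: E = z* × SE = 1.645 × 4.389381 = 7.2205

Z-interval: x̄ ± E = 148 ± 7.2205 = (140.7795, 155.2205)

Rounded to 2 decimal places:

(140.78, 155.22)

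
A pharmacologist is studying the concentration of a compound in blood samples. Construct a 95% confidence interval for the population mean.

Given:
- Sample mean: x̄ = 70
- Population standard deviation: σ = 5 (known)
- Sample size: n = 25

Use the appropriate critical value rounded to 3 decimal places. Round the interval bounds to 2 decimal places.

The population standard deviation σ is known, so use a z-interval (standard normal critical value).

For 95% confidence, z* = 1.96 (from standard normal table)

Standard error: SE = σ/√n = 5/√25 = 1.000000

Margin of error: E = z* × SE = 1.96 × 1.000000 = 1.9600

Z-interval: x̄ ± E = 70 ± 1.9600 = (68.0400, 71.9600)

Rounded to 2 decimal places:

(68.04, 71.96)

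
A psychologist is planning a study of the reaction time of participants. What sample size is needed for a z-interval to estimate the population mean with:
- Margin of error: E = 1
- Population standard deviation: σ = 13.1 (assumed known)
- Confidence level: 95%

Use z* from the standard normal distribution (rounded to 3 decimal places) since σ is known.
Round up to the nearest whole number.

Using z* since population σ is known (z-interval formula).

For 95% confidence, z* = 1.96 (from standard normal table)

Sample size formula for z-interval: n = (z*σ/E)²

n = (1.96 × 13.1 / 1)²
  = (25.676000)²
  = 659.2570

Round up to the nearest whole number: n = 660

660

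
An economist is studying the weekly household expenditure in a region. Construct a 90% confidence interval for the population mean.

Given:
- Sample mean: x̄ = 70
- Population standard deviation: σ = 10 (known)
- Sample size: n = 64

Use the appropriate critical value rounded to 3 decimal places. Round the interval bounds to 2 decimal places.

The population standard deviation σ is known, so use a z-interval (standard normal critical value).

For 90% confidence, z* = 1.645 (from standard normal table)

Standard error: SE = σ/√n = 10/√64 = 1.250000

Margin of error: E = z* × SE = 1.645 × 1.250000 = 2.0562

Z-interval: x̄ ± E = 70 ± 2.0562 = (67.9437, 72.0563)

Rounded to 2 decimal places:

(67.94, 72.06)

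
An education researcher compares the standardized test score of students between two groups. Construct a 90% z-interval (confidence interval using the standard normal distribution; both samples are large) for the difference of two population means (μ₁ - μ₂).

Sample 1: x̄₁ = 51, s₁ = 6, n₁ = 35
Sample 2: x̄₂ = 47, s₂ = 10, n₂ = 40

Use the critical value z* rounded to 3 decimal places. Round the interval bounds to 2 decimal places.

Both samples are large (n₁ = 35 ≥ 30, n₂ = 40 ≥ 30), so a z-interval for the difference of means applies.

Point estimate: x̄₁ - x̄₂ = 51 - 47 = 4

Standard error: SE = √(s₁²/n₁ + s₂²/n₂)
= √(6²/35 + 10²/40)
= √(1.028571 + 2.500000)
= 1.878449

For 90% confidence, z* = 1.645 (from standard normal table)
Margin of error: E = z* × SE = 1.645 × 1.878449 = 3.0900

Z-interval: (x̄₁ - x̄₂) ± E = 4 ± 3.0900 = (0.9100, 7.0900)

Rounded to 2 decimal places:

(0.91, 7.09)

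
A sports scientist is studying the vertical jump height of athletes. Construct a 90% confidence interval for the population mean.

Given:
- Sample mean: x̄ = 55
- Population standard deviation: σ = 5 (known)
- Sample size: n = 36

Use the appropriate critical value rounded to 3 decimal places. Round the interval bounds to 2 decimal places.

The population standard deviation σ is known, so use a z-interval (standard normal critical value).

For 90% confidence, z* = 1.645 (from standard normal table)

Standard error: SE = σ/√n = 5/√36 = 0.833333

Margin of error: E = z* × SE = 1.645 × 0.833333 = 1.3708

Z-interval: x̄ ± E = 55 ± 1.3708 = (53.6292, 56.3708)

Rounded to 2 decimal places:

(53.63, 56.37)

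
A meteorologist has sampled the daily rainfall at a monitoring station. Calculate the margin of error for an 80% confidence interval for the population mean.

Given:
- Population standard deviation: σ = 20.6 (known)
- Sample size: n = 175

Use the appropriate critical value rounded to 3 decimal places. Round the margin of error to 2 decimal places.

The population standard deviation σ is known, so use the z-interval margin of error formula.

For 80% confidence, z* = 1.282 (from standard normal table)

Margin of error formula for z-interval: E = z* × σ/√n

E = 1.282 × 20.6/√175
  = 1.282 × 1.557214
  = 1.9963

Rounded to 2 decimal places:

2.00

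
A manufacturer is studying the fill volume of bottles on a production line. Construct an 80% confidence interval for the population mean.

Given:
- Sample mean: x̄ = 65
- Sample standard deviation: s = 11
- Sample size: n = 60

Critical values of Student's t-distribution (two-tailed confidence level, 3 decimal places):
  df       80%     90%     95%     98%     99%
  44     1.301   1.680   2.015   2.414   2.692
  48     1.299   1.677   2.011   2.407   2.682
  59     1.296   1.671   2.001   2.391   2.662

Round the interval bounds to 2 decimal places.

The population standard deviation σ is unknown (only the sample standard deviation s is given), so use a t-interval with df = n - 1 = 60 - 1 = 59.

For 80% confidence with df = 59, t* = 1.296 (from t-table)

Standard error: SE = s/√n = 11/√60 = 1.420094

Margin of error: E = t* × SE = 1.296 × 1.420094 = 1.8404

T-interval: x̄ ± E = 65 ± 1.8404 = (63.1596, 66.8404)

Rounded to 2 decimal places:

(63.16, 66.84)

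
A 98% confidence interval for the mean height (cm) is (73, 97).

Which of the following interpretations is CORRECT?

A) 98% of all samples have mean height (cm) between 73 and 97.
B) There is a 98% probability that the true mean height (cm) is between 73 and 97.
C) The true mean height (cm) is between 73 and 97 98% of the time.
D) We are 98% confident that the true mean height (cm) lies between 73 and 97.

A confidence interval represents our confidence in the procedure, not a probability statement about the parameter.

Key concept: If we repeated this sampling process many times and computed a 98% CI each time, about 98% of those intervals would contain the true population parameter.

For this specific interval (73, 97):
- Midpoint (point estimate): 85
- Margin of error: 12

The correct interpretation is the one stating confidence that the true parameter lies in the interval — option D.

D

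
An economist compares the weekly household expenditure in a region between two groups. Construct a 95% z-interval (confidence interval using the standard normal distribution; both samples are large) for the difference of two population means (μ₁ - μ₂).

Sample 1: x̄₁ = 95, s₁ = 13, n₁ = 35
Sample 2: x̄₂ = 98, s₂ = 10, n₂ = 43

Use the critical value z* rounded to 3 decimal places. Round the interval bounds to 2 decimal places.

Both samples are large (n₁ = 35 ≥ 30, n₂ = 43 ≥ 30), so a z-interval for the difference of means applies.

Point estimate: x̄₁ - x̄₂ = 95 - 98 = -3

Standard error: SE = √(s₁²/n₁ + s₂²/n₂)
= √(13²/35 + 10²/43)
= √(4.828571 + 2.325581)
= 2.674725

For 95% confidence, z* = 1.96 (from standard normal table)
Margin of error: E = z* × SE = 1.96 × 2.674725 = 5.2425

Z-interval: (x̄₁ - x̄₂) ± E = -3 ± 5.2425 = (-8.2425, 2.2425)

Rounded to 2 decimal places:

(-8.24, 2.24)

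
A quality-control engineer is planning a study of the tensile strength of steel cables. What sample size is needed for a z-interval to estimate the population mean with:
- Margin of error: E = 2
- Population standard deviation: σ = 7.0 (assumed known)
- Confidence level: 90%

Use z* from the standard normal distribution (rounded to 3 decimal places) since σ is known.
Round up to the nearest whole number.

Using z* since population σ is known (z-interval formula).

For 90% confidence, z* = 1.645 (from standard normal table)

Sample size formula for z-interval: n = (z*σ/E)²

n = (1.645 × 7.0 / 2)²
  = (5.757500)²
  = 33.1488

Round up to the nearest whole number: n = 34

34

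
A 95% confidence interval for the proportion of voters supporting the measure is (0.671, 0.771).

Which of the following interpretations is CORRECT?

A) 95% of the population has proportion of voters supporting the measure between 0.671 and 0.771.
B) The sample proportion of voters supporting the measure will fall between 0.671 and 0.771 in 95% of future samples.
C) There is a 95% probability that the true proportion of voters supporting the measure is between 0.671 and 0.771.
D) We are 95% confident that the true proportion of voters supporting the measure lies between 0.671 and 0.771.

A confidence interval represents our confidence in the procedure, not a probability statement about the parameter.

Key concept: If we repeated this sampling process many times and computed a 95% CI each time, about 95% of those intervals would contain the true population parameter.

For this specific interval (0.671, 0.771):
- Midpoint (point estimate): 0.721
- Margin of error: 0.05

The correct interpretation is the one stating confidence that the true parameter lies in the interval — option D.

D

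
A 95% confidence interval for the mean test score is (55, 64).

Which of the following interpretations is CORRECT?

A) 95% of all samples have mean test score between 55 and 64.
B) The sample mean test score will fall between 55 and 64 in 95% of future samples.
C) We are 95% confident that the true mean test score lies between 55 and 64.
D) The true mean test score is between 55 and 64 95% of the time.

A confidence interval represents our confidence in the procedure, not a probability statement about the parameter.

Key concept: If we repeated this sampling process many times and computed a 95% CI each time, about 95% of those intervals would contain the true population parameter.

For this specific interval (55, 64):
- Midpoint (point estimate): 59.5
- Margin of error: 4.5

The correct interpretation is the one stating confidence that the true parameter lies in the interval — option C.

C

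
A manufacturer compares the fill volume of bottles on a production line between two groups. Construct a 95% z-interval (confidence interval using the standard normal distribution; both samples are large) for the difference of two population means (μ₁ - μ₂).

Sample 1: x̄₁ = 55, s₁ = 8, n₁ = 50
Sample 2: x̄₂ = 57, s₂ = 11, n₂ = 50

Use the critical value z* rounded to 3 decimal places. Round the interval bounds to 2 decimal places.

Both samples are large (n₁ = 50 ≥ 30, n₂ = 50 ≥ 30), so a z-interval for the difference of means applies.

Point estimate: x̄₁ - x̄₂ = 55 - 57 = -2

Standard error: SE = √(s₁²/n₁ + s₂²/n₂)
= √(8²/50 + 11²/50)
= √(1.280000 + 2.420000)
= 1.923538

For 95% confidence, z* = 1.96 (from standard normal table)
Margin of error: E = z* × SE = 1.96 × 1.923538 = 3.7701

Z-interval: (x̄₁ - x̄₂) ± E = -2 ± 3.7701 = (-5.7701, 1.7701)

Rounded to 2 decimal places:

(-5.77, 1.77)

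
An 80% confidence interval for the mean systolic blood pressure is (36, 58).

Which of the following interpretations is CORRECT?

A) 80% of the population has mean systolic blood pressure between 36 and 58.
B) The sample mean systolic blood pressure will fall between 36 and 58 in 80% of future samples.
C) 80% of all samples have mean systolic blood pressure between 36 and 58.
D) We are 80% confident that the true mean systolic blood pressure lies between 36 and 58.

A confidence interval represents our confidence in the procedure, not a probability statement about the parameter.

Key concept: If we repeated this sampling process many times and computed an 80% CI each time, about 80% of those intervals would contain the true population parameter.

For this specific interval (36, 58):
- Midpoint (point estimate): 47
- Margin of error: 11

The correct interpretation is the one stating confidence that the true parameter lies in the interval — option D.

D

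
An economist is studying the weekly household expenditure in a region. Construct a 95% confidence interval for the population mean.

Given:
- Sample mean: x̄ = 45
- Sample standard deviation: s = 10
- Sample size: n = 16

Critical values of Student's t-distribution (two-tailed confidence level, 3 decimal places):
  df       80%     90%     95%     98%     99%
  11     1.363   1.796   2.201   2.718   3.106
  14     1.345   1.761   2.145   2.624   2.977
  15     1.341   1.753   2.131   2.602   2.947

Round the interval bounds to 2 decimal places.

The population standard deviation σ is unknown (only the sample standard deviation s is given), so use a t-interval with df = n - 1 = 16 - 1 = 15.

For 95% confidence with df = 15, t* = 2.131 (from t-table)

Standard error: SE = s/√n = 10/√16 = 2.500000

Margin of error: E = t* × SE = 2.131 × 2.500000 = 5.3275

T-interval: x̄ ± E = 45 ± 5.3275 = (39.6725, 50.3275)

Rounded to 2 decimal places:

(39.67, 50.33)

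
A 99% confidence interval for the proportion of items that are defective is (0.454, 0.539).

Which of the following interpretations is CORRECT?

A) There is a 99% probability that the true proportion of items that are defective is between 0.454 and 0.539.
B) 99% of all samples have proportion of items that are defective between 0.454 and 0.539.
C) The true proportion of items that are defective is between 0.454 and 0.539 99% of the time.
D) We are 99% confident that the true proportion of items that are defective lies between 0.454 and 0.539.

A confidence interval represents our confidence in the procedure, not a probability statement about the parameter.

Key concept: If we repeated this sampling process many times and computed a 99% CI each time, about 99% of those intervals would contain the true population parameter.

For this specific interval (0.454, 0.539):
- Midpoint (point estimate): 0.4965
- Margin of error: 0.0425

The correct interpretation is the one stating confidence that the true parameter lies in the interval — option D.

D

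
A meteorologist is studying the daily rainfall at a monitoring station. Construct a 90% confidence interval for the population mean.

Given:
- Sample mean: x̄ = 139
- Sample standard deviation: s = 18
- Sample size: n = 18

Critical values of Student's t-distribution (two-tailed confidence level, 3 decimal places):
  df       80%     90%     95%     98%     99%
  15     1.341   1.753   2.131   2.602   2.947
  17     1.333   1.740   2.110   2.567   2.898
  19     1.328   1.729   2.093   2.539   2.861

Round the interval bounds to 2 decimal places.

The population standard deviation σ is unknown (only the sample standard deviation s is given), so use a t-interval with df = n - 1 = 18 - 1 = 17.

For 90% confidence with df = 17, t* = 1.740 (from t-table)

Standard error: SE = s/√n = 18/√18 = 4.242641

Margin of error: E = t* × SE = 1.740 × 4.242641 = 7.3822

T-interval: x̄ ± E = 139 ± 7.3822 = (131.6178, 146.3822)

Rounded to 2 decimal places:

(131.62, 146.38)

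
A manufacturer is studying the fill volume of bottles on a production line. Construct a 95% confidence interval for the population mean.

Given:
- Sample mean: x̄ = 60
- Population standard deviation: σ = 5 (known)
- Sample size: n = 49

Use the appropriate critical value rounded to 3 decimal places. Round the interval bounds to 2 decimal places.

The population standard deviation σ is known, so use a z-interval (standard normal critical value).

For 95% confidence, z* = 1.96 (from standard normal table)

Standard error: SE = σ/√n = 5/√49 = 0.714286

Margin of error: E = z* × SE = 1.96 × 0.714286 = 1.4000

Z-interval: x̄ ± E = 60 ± 1.4000 = (58.6000, 61.4000)

Rounded to 2 decimal places:

(58.60, 61.40)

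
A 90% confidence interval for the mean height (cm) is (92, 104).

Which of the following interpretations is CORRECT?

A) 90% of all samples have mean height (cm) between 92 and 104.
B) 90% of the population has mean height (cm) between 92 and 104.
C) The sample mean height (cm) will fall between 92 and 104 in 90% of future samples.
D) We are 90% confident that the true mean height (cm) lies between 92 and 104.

A confidence interval represents our confidence in the procedure, not a probability statement about the parameter.

Key concept: If we repeated this sampling process many times and computed a 90% CI each time, about 90% of those intervals would contain the true population parameter.

For this specific interval (92, 104):
- Midpoint (point estimate): 98
- Margin of error: 6

The correct interpretation is the one stating confidence that the true parameter lies in the interval — option D.

D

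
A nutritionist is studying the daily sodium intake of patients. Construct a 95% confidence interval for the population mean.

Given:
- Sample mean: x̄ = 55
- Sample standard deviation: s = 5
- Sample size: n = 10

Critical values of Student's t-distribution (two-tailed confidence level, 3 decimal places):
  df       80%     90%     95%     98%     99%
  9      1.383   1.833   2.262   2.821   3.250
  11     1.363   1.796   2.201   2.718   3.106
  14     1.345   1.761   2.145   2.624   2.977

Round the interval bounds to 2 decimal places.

The population standard deviation σ is unknown (only the sample standard deviation s is given), so use a t-interval with df = n - 1 = 10 - 1 = 9.

For 95% confidence with df = 9, t* = 2.262 (from t-table)

Standard error: SE = s/√n = 5/√10 = 1.581139

Margin of error: E = t* × SE = 2.262 × 1.581139 = 3.5765

T-interval: x̄ ± E = 55 ± 3.5765 = (51.4235, 58.5765)

Rounded to 2 decimal places:

(51.42, 58.58)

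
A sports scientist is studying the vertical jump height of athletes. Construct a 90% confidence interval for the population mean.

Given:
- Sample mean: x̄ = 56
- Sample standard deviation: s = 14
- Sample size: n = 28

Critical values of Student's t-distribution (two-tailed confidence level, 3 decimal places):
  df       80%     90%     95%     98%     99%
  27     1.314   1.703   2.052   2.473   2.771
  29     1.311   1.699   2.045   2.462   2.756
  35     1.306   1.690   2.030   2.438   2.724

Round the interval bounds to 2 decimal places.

The population standard deviation σ is unknown (only the sample standard deviation s is given), so use a t-interval with df = n - 1 = 28 - 1 = 27.

For 90% confidence with df = 27, t* = 1.703 (from t-table)

Standard error: SE = s/√n = 14/√28 = 2.645751

Margin of error: E = t* × SE = 1.703 × 2.645751 = 4.5057

T-interval: x̄ ± E = 56 ± 4.5057 = (51.4943, 60.5057)

Rounded to 2 decimal places:

(51.49, 60.51)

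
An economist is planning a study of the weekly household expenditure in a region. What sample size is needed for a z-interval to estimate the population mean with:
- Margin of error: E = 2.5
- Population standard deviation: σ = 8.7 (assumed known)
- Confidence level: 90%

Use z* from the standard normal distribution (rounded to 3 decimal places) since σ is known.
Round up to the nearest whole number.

Using z* since population σ is known (z-interval formula).

For 90% confidence, z* = 1.645 (from standard normal table)

Sample size formula for z-interval: n = (z*σ/E)²

n = (1.645 × 8.7 / 2.5)²
  = (5.724600)²
  = 32.7710

Round up to the nearest whole number: n = 33

33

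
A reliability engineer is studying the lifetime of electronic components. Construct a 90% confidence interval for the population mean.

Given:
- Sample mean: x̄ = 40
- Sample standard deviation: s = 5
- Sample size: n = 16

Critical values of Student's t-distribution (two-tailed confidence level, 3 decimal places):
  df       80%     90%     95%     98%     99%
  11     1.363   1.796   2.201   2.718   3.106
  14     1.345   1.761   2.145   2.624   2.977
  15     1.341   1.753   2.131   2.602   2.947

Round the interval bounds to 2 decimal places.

The population standard deviation σ is unknown (only the sample standard deviation s is given), so use a t-interval with df = n - 1 = 16 - 1 = 15.

For 90% confidence with df = 15, t* = 1.753 (from t-table)

Standard error: SE = s/√n = 5/√16 = 1.250000

Margin of error: E = t* × SE = 1.753 × 1.250000 = 2.1912

T-interval: x̄ ± E = 40 ± 2.1912 = (37.8088, 42.1912)

Rounded to 2 decimal places:

(37.81, 42.19)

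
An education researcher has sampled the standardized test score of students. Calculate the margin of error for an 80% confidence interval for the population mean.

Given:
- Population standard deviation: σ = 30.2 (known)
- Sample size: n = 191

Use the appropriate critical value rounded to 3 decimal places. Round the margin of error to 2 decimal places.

The population standard deviation σ is known, so use the z-interval margin of error formula.

For 80% confidence, z* = 1.282 (from standard normal table)

Margin of error formula for z-interval: E = z* × σ/√n

E = 1.282 × 30.2/√191
  = 1.282 × 2.185195
  = 2.8014

Rounded to 2 decimal places:

2.80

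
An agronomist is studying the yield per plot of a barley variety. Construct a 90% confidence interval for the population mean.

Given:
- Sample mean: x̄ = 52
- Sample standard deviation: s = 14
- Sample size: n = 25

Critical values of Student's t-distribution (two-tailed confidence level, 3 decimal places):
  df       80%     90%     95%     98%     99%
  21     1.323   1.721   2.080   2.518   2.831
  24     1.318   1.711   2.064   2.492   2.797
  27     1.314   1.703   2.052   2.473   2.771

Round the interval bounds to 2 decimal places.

The population standard deviation σ is unknown (only the sample standard deviation s is given), so use a t-interval with df = n - 1 = 25 - 1 = 24.

For 90% confidence with df = 24, t* = 1.711 (from t-table)

Standard error: SE = s/√n = 14/√25 = 2.800000

Margin of error: E = t* × SE = 1.711 × 2.800000 = 4.7908

T-interval: x̄ ± E = 52 ± 4.7908 = (47.2092, 56.7908)

Rounded to 2 decimal places:

(47.21, 56.79)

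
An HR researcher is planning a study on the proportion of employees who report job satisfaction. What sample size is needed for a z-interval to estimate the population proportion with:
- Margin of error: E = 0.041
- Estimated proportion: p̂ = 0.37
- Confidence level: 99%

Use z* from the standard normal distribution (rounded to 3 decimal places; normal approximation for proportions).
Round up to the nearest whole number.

Using z* for proportion z-interval (normal approximation).

For 99% confidence, z* = 2.576 (from standard normal table)

Sample size formula for proportion z-interval: n = z*²p̂(1-p̂)/E²

n = 2.576² × 0.37 × 0.63 / 0.041²
  = 6.635776 × 0.2331 / 0.001681
  = 920.1662

Round up to the nearest whole number: n = 921

921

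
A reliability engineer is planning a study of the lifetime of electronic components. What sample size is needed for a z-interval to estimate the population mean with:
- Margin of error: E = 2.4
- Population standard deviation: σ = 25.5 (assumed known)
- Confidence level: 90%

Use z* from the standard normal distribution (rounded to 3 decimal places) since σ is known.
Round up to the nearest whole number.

Using z* since population σ is known (z-interval formula).

For 90% confidence, z* = 1.645 (from standard normal table)

Sample size formula for z-interval: n = (z*σ/E)²

n = (1.645 × 25.5 / 2.4)²
  = (17.478125)²
  = 305.4849

Round up to the nearest whole number: n = 306

306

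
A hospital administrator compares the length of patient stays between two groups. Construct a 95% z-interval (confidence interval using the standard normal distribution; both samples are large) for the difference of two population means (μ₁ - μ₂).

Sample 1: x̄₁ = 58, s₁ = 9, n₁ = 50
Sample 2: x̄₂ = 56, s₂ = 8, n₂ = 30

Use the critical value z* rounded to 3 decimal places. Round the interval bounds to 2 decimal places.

Both samples are large (n₁ = 50 ≥ 30, n₂ = 30 ≥ 30), so a z-interval for the difference of means applies.

Point estimate: x̄₁ - x̄₂ = 58 - 56 = 2

Standard error: SE = √(s₁²/n₁ + s₂²/n₂)
= √(9²/50 + 8²/30)
= √(1.620000 + 2.133333)
= 1.937352

For 95% confidence, z* = 1.96 (from standard normal table)
Margin of error: E = z* × SE = 1.96 × 1.937352 = 3.7972

Z-interval: (x̄₁ - x̄₂) ± E = 2 ± 3.7972 = (-1.7972, 5.7972)

Rounded to 2 decimal places:

(-1.80, 5.80)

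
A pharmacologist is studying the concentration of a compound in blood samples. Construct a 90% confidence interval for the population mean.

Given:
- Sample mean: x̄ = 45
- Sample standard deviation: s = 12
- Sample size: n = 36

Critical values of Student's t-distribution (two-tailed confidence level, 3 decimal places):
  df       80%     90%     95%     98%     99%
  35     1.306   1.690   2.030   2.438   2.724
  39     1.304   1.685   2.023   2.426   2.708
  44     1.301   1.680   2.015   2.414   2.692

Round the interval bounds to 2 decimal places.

The population standard deviation σ is unknown (only the sample standard deviation s is given), so use a t-interval with df = n - 1 = 36 - 1 = 35.

For 90% confidence with df = 35, t* = 1.690 (from t-table)

Standard error: SE = s/√n = 12/√36 = 2.000000

Margin of error: E = t* × SE = 1.690 × 2.000000 = 3.3800

T-interval: x̄ ± E = 45 ± 3.3800 = (41.6200, 48.3800)

Rounded to 2 decimal places:

(41.62, 48.38)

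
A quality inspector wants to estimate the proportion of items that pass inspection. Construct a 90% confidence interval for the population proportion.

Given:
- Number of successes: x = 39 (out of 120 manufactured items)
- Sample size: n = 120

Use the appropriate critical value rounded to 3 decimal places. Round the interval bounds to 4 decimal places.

Sample proportion: p̂ = 39/120 = 0.325000

Check conditions for normal approximation:
  np̂ = 39 ≥ 10 ✓
  n(1-p̂) = 81 ≥ 10 ✓

The sample is large enough, so use a z-interval (normal approximation) for the proportion.

For 90% confidence, z* = 1.645 (from standard normal table)

Standard error: SE = √(p̂(1-p̂)/n) = √(0.325000×0.675000/120) = 0.04275658

Margin of error: E = z* × SE = 1.645 × 0.04275658 = 0.070335

Z-interval: p̂ ± E = 0.325000 ± 0.070335 = (0.254665, 0.395335)

Rounded to 4 decimal places:

(0.2547, 0.3953)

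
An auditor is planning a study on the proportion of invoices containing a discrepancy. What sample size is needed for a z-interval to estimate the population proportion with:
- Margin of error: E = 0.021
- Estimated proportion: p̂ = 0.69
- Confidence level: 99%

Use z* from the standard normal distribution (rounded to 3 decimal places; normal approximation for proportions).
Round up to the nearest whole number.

Using z* for proportion z-interval (normal approximation).

For 99% confidence, z* = 2.576 (from standard normal table)

Sample size formula for proportion z-interval: n = z*²p̂(1-p̂)/E²

n = 2.576² × 0.69 × 0.31 / 0.021²
  = 6.635776 × 0.2139 / 0.000441
  = 3218.5771

Round up to the nearest whole number: n = 3219

3219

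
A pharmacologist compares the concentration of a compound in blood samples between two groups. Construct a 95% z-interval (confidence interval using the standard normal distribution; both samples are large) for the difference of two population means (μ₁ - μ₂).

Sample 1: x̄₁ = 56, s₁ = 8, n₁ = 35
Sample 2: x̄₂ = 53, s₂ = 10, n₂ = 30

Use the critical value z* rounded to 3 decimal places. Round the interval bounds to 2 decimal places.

Both samples are large (n₁ = 35 ≥ 30, n₂ = 30 ≥ 30), so a z-interval for the difference of means applies.

Point estimate: x̄₁ - x̄₂ = 56 - 53 = 3

Standard error: SE = √(s₁²/n₁ + s₂²/n₂)
= √(8²/35 + 10²/30)
= √(1.828571 + 3.333333)
= 2.271983

For 95% confidence, z* = 1.96 (from standard normal table)
Margin of error: E = z* × SE = 1.96 × 2.271983 = 4.4531

Z-interval: (x̄₁ - x̄₂) ± E = 3 ± 4.4531 = (-1.4531, 7.4531)

Rounded to 2 decimal places:

(-1.45, 7.45)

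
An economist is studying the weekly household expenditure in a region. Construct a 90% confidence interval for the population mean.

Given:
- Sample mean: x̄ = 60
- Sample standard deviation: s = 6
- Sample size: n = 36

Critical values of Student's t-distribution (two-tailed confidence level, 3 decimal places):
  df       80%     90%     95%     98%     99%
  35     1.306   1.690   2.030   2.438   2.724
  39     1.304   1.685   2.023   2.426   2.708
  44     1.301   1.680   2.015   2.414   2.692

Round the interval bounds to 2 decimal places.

The population standard deviation σ is unknown (only the sample standard deviation s is given), so use a t-interval with df = n - 1 = 36 - 1 = 35.

For 90% confidence with df = 35, t* = 1.690 (from t-table)

Standard error: SE = s/√n = 6/√36 = 1.000000

Margin of error: E = t* × SE = 1.690 × 1.000000 = 1.6900

T-interval: x̄ ± E = 60 ± 1.6900 = (58.3100, 61.6900)

Rounded to 2 decimal places:

(58.31, 61.69)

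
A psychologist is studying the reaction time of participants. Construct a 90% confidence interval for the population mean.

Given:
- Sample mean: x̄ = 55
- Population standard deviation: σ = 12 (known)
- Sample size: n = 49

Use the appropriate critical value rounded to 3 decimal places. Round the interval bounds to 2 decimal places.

The population standard deviation σ is known, so use a z-interval (standard normal critical value).

For 90% confidence, z* = 1.645 (from standard normal table)

Standard error: SE = σ/√n = 12/√49 = 1.714286

Margin of error: E = z* × SE = 1.645 × 1.714286 = 2.8200

Z-interval: x̄ ± E = 55 ± 2.8200 = (52.1800, 57.8200)

Rounded to 2 decimal places:

(52.18, 57.82)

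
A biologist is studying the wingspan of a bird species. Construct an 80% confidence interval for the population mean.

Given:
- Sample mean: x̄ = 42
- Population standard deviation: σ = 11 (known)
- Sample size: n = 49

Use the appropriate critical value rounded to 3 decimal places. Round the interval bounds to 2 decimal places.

The population standard deviation σ is known, so use a z-interval (standard normal critical value).

For 80% confidence, z* = 1.282 (from standard normal table)

Standard error: SE = σ/√n = 11/√49 = 1.571429

Margin of error: E = z* × SE = 1.282 × 1.571429 = 2.0146

Z-interval: x̄ ± E = 42 ± 2.0146 = (39.9854, 44.0146)

Rounded to 2 decimal places:

(39.99, 44.01)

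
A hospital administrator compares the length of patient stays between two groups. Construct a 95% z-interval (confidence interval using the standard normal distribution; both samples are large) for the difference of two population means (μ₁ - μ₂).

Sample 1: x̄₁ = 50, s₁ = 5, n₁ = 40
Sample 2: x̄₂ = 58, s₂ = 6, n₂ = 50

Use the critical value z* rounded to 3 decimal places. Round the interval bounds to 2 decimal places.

Both samples are large (n₁ = 40 ≥ 30, n₂ = 50 ≥ 30), so a z-interval for the difference of means applies.

Point estimate: x̄₁ - x̄₂ = 50 - 58 = -8

Standard error: SE = √(s₁²/n₁ + s₂²/n₂)
= √(5²/40 + 6²/50)
= √(0.625000 + 0.720000)
= 1.159741

For 95% confidence, z* = 1.96 (from standard normal table)
Margin of error: E = z* × SE = 1.96 × 1.159741 = 2.2731

Z-interval: (x̄₁ - x̄₂) ± E = -8 ± 2.2731 = (-10.2731, -5.7269)

Rounded to 2 decimal places:

(-10.27, -5.73)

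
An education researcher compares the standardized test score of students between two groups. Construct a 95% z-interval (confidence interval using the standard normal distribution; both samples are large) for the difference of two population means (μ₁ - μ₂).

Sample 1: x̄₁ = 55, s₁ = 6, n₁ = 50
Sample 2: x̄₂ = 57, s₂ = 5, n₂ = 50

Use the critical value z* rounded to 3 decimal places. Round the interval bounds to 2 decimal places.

Both samples are large (n₁ = 50 ≥ 30, n₂ = 50 ≥ 30), so a z-interval for the difference of means applies.

Point estimate: x̄₁ - x̄₂ = 55 - 57 = -2

Standard error: SE = √(s₁²/n₁ + s₂²/n₂)
= √(6²/50 + 5²/50)
= √(0.720000 + 0.500000)
= 1.104536

For 95% confidence, z* = 1.96 (from standard normal table)
Margin of error: E = z* × SE = 1.96 × 1.104536 = 2.1649

Z-interval: (x̄₁ - x̄₂) ± E = -2 ± 2.1649 = (-4.1649, 0.1649)

Rounded to 2 decimal places:

(-4.16, 0.16)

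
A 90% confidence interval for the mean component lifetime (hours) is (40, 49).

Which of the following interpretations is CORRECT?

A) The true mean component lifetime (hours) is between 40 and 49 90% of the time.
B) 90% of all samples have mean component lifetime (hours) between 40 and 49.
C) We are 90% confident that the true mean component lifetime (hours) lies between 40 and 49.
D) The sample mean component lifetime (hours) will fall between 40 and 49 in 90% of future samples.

A confidence interval represents our confidence in the procedure, not a probability statement about the parameter.

Key concept: If we repeated this sampling process many times and computed a 90% CI each time, about 90% of those intervals would contain the true population parameter.

For this specific interval (40, 49):
- Midpoint (point estimate): 44.5
- Margin of error: 4.5

The correct interpretation is the one stating confidence that the true parameter lies in the interval — option C.

C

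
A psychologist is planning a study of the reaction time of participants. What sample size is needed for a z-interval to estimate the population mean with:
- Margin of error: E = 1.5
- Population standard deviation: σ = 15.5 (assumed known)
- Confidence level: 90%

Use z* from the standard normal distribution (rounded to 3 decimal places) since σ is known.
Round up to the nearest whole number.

Using z* since population σ is known (z-interval formula).

For 90% confidence, z* = 1.645 (from standard normal table)

Sample size formula for z-interval: n = (z*σ/E)²

n = (1.645 × 15.5 / 1.5)²
  = (16.998333)²
  = 288.9433

Round up to the nearest whole number: n = 289

289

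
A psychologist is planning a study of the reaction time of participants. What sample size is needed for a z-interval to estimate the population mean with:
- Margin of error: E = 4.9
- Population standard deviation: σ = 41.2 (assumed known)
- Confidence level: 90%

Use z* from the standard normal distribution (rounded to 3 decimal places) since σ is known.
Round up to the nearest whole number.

Using z* since population σ is known (z-interval formula).

For 90% confidence, z* = 1.645 (from standard normal table)

Sample size formula for z-interval: n = (z*σ/E)²

n = (1.645 × 41.2 / 4.9)²
  = (13.831429)²
  = 191.3084

Round up to the nearest whole number: n = 192

192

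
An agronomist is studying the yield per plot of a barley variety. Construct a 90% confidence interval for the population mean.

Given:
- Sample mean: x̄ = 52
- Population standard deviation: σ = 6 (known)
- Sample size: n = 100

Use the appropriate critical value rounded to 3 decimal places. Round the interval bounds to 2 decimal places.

The population standard deviation σ is known, so use a z-interval (standard normal critical value).

For 90% confidence, z* = 1.645 (from standard normal table)

Standard error: SE = σ/√n = 6/√100 = 0.600000

Margin of error: E = z* × SE = 1.645 × 0.600000 = 0.9870

Z-interval: x̄ ± E = 52 ± 0.9870 = (51.0130, 52.9870)

Rounded to 2 decimal places:

(51.01, 52.99)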